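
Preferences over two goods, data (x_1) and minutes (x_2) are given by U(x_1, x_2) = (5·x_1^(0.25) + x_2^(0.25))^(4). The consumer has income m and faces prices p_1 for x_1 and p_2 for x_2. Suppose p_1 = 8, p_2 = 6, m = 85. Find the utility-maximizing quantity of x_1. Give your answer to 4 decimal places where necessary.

Substitute x_2 = (x_2/x_1)·x_1 into the budget: x_1* = m/(p_1 + p_2·(x_2/x_1)).
Numerically x_2/x_1 = 0.171643, so x_1* = 85/(8 + 6·0.171643) = 9.4132.

x_1* = 9.4132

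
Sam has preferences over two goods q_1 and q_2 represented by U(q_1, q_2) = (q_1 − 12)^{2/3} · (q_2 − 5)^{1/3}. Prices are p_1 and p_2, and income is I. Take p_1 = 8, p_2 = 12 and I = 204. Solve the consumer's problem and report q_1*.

q_1* = 16

Substituting into the budget: q_1* = 12 + 2/3·(I − 12·p_1 − 5·p_2)/p_1, and q_2* = 5 + 1/3·(…)/p_2.
Discretionary income = 204 − 12·8 − 5·12 = 48; q_1* = 12 + 2/3·48/8 = 16.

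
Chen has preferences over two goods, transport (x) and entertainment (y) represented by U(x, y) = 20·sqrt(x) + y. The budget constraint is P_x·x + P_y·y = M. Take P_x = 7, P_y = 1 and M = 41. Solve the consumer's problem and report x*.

Utility is quasi-linear in y; the FOC for x is 10/√x = P_x/P_y.
Thus x* = (10·P_y/P_x)² — independent of M — with the rest of income spent on y.
Plugging in: x* = (10·1/7)² = 2.0408.

x* = 2.0408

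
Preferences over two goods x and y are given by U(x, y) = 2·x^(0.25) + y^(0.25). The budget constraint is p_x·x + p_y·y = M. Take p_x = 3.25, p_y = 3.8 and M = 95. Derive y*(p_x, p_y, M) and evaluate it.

y* = 6.8406

From the CES first-order condition, 2·(y/x)^(0.75) = p_x/p_y.
Solve for the ratio: y/x = [(1/2)·p_x/p_y]^(4/3).
Substitute y = (y/x)·x into the budget: x* = M/(p_x + p_y·(y/x)).
Numerically y/x = 0.322176, so x* = 95/(3.25 + 3.8·0.322176) = 21.2325 and y* = 0.322176·21.2325 = 6.8406.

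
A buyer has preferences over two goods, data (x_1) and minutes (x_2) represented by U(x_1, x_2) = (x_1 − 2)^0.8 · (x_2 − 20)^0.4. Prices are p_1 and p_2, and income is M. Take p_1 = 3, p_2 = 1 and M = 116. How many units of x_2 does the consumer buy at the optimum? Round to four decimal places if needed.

x_2* = 50

This is Cobb-Douglas in (x_1−2, x_2−20): tangency gives 0.8·p_2·(x_2−20) = 0.4·p_1·(x_1−2).
After buying the subsistence bundle (2, 20), a share 2/3 of the remaining income goes to x_1: x_1* = 2 + 2/3·(M − 2p_1 − 20p_2)/p_1.
Discretionary income = 116 − 2·3 − 20·1 = 90; x_2* = 20 + 1/3·90/1 = 50.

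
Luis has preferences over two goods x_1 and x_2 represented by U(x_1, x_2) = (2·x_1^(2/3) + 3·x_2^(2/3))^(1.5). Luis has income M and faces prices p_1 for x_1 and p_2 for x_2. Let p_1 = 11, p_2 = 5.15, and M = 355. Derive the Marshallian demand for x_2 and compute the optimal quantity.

Numerically x_2/x_1 = 32.887446, so x_1* = 355/(11 + 5.15·32.887446) = 1.9682 and x_2* = 32.887446·1.9682 = 64.7282.

x_2* = 64.7282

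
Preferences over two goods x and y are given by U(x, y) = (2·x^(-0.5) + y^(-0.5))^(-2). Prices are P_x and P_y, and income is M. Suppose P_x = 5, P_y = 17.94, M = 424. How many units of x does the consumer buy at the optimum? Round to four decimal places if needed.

x* = 43.1681

MU_x ∝ 2·x^(-1.5), MU_y ∝ y^(-1.5), so MRS = 2·(y/x)^(1.5) = P_x/P_y.
Hence y/x = ((1/2)·P_x/P_y)^(1/(1.5)), i.e. raised to the 2/3 power.
With the ratio pinned down, the budget gives x* = M/(P_x + P_y·(y/x)) and y* = (y/x)·x*.
Numerically y/x = 0.268789, so x* = 424/(5 + 17.94·0.268789) = 43.1681.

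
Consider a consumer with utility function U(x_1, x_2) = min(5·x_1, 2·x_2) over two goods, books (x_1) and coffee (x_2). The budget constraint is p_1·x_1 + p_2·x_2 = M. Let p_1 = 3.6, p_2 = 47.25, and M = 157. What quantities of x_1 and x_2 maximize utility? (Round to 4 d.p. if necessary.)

With perfect complements, no substitution: consume in ratio x_1:x_2 = 2:5.
Budget: p_1·x_1 + p_2·(5/2)·x_1 = M, so (2·p_1 + 5·p_2)·x_1 = 2·M.
Demand: x_1*(p_1,p_2,M) = 2·M/(2·p_1 + 5·p_2), x_2* = 5·M/(2·p_1 + 5·p_2).
Here 2·3.6 + 5·47.25 = 243.45, giving x_1* = 1.2898 and x_2* = 3.2245.

x_1* = 1.2898, x_2* = 3.2245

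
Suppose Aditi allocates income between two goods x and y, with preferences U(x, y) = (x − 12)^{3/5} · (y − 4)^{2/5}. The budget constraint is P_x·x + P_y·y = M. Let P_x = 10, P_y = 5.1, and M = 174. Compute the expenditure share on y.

This is Cobb-Douglas in (x−12, y−4): tangency gives 0.6·P_y·(y−4) = 0.4·P_x·(x−12).
Substituting into the budget: x* = 12 + 0.6·(M − 12·P_x − 4·P_y)/P_x, and y* = 4 + 0.4·(…)/P_y.
Discretionary income = 174 − 12·10 − 4·5.1 = 33.6; x* = 12 + 0.6·33.6/10 = 14.016; y* = 4 + 0.4·33.6/5.1 = 6.6353.
Expenditure on y: 5.1·6.6353 = 33.84; share = 0.1945.

share on y = 0.1945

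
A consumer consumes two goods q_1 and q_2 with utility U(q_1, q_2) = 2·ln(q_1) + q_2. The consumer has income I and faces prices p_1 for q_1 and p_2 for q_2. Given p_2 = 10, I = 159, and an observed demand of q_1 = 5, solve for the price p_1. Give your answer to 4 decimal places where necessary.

p_1 = 4

Set MRS = p_1/p_2: (2/q_1)/1 = p_1/p_2.
So q_1*(p_1,p_2) = 2·p_2/p_1, independent of income; and q_2* = (I − 2·p_2)/p_2.
Set q_1* = 5 in the demand function and solve for p_1: p_1 = 4.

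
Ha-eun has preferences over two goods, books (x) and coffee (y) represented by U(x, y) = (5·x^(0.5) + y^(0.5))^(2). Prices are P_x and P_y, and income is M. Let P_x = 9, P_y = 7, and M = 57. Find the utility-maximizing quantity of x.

x* = 6.0236

From the CES first-order condition, 5·(y/x)^(0.5) = P_x/P_y.
Solve for the ratio: y/x = [(1/5)·P_x/P_y]^(2).
Substitute y = (y/x)·x into the budget: x* = M/(P_x + P_y·(y/x)).
Numerically y/x = 0.066122, so x* = 57/(9 + 7·0.066122) = 6.0236.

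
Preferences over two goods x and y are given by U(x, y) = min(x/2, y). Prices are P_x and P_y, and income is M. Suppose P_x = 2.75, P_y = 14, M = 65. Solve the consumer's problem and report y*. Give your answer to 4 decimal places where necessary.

Here 2·2.75 + 14 = 19.5, giving y* = 3.3333.

y* = 3.3333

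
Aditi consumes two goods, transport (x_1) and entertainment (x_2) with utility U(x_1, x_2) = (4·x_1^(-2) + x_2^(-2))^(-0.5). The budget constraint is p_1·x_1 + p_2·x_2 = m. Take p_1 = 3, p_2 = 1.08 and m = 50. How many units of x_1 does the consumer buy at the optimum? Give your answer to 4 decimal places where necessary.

With the ratio pinned down, the budget gives x_1* = m/(p_1 + p_2·(x_2/x_1)) and x_2* = (x_2/x_1)·x_1*.
Numerically x_2/x_1 = 0.885549, so x_1* = 50/(3 + 1.08·0.885549) = 12.6378.

x_1* = 12.6378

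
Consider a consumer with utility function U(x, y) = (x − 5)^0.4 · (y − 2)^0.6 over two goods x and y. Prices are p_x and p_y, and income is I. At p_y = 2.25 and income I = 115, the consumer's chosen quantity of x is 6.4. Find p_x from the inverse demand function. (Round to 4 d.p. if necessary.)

p_x = 13

Let x' = x−5, y' = y−2. MRS = (2/3)·y'/x' = p_x/p_y.
Substituting into the budget: x* = 5 + 0.4·(I − 5·p_x − 2·p_y)/p_x, and y* = 2 + 0.6·(…)/p_y.
Set x* = 6.4 in the demand function and solve for p_x: p_x = 13.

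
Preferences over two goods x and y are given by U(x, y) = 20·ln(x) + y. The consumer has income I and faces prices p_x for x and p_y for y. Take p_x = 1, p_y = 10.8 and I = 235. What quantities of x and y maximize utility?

At the given prices: x* = 20·10.8/1 = 216, and y* = 1.7593.

x* = 216, y* = 1.7593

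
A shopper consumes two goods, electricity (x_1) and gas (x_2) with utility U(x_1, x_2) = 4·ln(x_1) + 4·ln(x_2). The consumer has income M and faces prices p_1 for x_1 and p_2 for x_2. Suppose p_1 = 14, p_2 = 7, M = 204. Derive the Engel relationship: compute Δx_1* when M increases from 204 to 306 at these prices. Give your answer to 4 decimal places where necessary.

Δx_1* = 3.6429

The MRS is x_2/x_1. Set MRS = p_1/p_2.
Rearranging, p_2·x_2 = p_1·x_1. Substituting into the budget gives p_1·x_1·(1 + 1) = M.
Demand: x_1*(p_1,p_2,M) = 0.5·M/p_1 and x_2* = 0.5·M/p_2.
At p_1=14, p_2=7, M=204: x_1* = 0.5·204/14 = 7.2857.
At M' = 306: x_1* = 10.9286. Change: 10.9286 − 7.2857 = 3.6429.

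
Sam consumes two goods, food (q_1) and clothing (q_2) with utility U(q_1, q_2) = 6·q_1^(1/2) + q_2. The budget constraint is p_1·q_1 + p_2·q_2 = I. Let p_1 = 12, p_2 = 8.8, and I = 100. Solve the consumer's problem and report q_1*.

q_1* = 4.84

MU_q_1 = 3/√q_1, MU_q_2 = 1. Tangency: 3/√q_1 = p_1/p_2.
Solve: √q_1 = 3·p_2/p_1, so q_1*(p_1,p_2) = (3·p_2/p_1)², and q_2* = (I − p_1·q_1*)/p_2.
Plugging in: q_1* = (3·8.8/12)² = 4.84.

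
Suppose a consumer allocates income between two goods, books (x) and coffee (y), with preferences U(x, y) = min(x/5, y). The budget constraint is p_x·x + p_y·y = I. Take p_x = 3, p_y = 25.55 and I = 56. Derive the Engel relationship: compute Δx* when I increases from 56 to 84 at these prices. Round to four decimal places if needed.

Demand: x*(p_x,p_y,I) = 5·I/(5·p_x + p_y), y* = I/(5·p_x + p_y).
Here 5·3 + 25.55 = 40.55, giving x* = 6.9051.
At I' = 84: x* = 10.3576. Change: 10.3576 − 6.9051 = 3.4525.

Δx* = 3.4525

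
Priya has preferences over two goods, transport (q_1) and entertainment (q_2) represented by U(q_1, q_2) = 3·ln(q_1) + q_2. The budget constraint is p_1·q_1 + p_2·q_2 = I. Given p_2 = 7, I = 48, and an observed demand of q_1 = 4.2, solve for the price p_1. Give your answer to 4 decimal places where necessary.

p_1 = 5

Set MRS = p_1/p_2: (3/q_1)/1 = p_1/p_2.
So q_1*(p_1,p_2) = 3·p_2/p_1, independent of income; and q_2* = (I − 3·p_2)/p_2.
Set q_1* = 4.2 in the demand function and solve for p_1: p_1 = 5.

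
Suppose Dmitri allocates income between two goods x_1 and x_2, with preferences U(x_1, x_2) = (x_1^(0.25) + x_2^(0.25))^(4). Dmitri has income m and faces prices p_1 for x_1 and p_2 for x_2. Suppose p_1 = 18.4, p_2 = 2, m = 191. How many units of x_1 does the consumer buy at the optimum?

x_1* = 3.3535

MU_x_1 ∝ x_1^(-0.75), MU_x_2 ∝ x_2^(-0.75), so MRS = (x_2/x_1)^(0.75) = p_1/p_2.
Hence x_2/x_1 = (p_1/p_2)^(1/(0.75)), i.e. raised to the 4/3 power.
Substitute x_2 = (x_2/x_1)·x_1 into the budget: x_1* = m/(p_1 + p_2·(x_2/x_1)).
Numerically x_2/x_1 = 19.277488, so x_1* = 191/(18.4 + 2·19.277488) = 3.3535.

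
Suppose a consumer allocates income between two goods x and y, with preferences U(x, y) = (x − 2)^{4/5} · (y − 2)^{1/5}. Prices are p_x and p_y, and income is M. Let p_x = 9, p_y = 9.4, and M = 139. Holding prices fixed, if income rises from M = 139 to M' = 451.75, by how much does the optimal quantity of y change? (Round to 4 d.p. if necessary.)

Δy* = 6.6543

This is Cobb-Douglas in (x−2, y−2): tangency gives 0.8·p_y·(y−2) = 0.2·p_x·(x−2).
Substituting into the budget: x* = 2 + 0.8·(M − 2·p_x − 2·p_y)/p_x, and y* = 2 + 0.2·(…)/p_y.
Discretionary income = 139 − 2·9 − 2·9.4 = 102.2; y* = 2 + 0.2·102.2/9.4 = 4.1745.
At M' = 451.75: y* = 10.8287. Change: 10.8287 − 4.1745 = 6.6543.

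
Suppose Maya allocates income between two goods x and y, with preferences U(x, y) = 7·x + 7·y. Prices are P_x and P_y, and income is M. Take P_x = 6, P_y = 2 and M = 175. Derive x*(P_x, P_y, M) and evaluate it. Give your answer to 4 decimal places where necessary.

Numerically: x* = 0, y* = 87.5.

x* = 0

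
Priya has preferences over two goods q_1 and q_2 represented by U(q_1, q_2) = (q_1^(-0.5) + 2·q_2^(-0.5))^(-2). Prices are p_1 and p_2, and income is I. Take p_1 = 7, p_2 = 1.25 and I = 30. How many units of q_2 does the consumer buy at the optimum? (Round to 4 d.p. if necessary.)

MRS = MU_q_1/MU_q_2 = (1/2)·(q_2/q_1)^(1.5). Set equal to p_1/p_2.
Solve for the ratio: q_2/q_1 = [2·p_1/p_2]^(2/3).
Substitute q_2 = (q_2/q_1)·q_1 into the budget: q_1* = I/(p_1 + p_2·(q_2/q_1)).
Numerically q_2/q_1 = 5.00586, so q_1* = 30/(7 + 1.25·5.00586) = 2.2629 and q_2* = 5.00586·2.2629 = 11.3278.

q_2* = 11.3278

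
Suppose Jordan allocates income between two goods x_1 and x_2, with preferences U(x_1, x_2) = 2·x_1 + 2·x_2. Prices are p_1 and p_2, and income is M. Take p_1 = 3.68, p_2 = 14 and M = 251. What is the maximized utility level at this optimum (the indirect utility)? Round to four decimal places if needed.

V = 136.413

Perfect substitutes: compare marginal utility per dollar. 2/p_1 vs 2/p_2 → 0.5435 vs 0.1429.
x_1 gives more utility per dollar, so spend all income on x_1: x_1* = M/p_1, x_2* = 0.
Numerically: x_1* = 68.2065, x_2* = 0.
Utility at the optimum: U(68.2065, 0) = 136.413.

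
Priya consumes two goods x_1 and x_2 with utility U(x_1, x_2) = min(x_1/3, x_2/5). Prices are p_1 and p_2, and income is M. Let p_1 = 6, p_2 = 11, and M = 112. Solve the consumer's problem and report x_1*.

Leontief preferences: the optimum is at the kink where x_1/3 = x_2/5, i.e. x_2 = (5/3)·x_1.
Budget: p_1·x_1 + p_2·(5/3)·x_1 = M, so (3·p_1 + 5·p_2)·x_1 = 3·M.
Demand: x_1*(p_1,p_2,M) = 3·M/(3·p_1 + 5·p_2), x_2* = 5·M/(3·p_1 + 5·p_2).
Here 3·6 + 5·11 = 73, giving x_1* = 4.6027.

x_1* = 4.6027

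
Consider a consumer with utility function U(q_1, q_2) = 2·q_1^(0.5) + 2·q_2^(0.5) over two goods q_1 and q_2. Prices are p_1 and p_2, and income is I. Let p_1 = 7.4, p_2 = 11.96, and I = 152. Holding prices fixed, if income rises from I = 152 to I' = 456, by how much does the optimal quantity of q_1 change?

MU_q_1 ∝ 2·q_1^(-0.5), MU_q_2 ∝ 2·q_2^(-0.5), so MRS = (q_2/q_1)^(0.5) = p_1/p_2.
Hence q_2/q_1 = (p_1/p_2)^(1/(0.5)), i.e. raised to the 2 power.
Substitute q_2 = (q_2/q_1)·q_1 into the budget: q_1* = I/(p_1 + p_2·(q_2/q_1)).
Numerically q_2/q_1 = 0.382826, so q_1* = 152/(7.4 + 11.96·0.382826) = 12.6893.
At I' = 456: q_1* = 38.0679. Change: 38.0679 − 12.6893 = 25.3786.

Δq_1* = 25.3786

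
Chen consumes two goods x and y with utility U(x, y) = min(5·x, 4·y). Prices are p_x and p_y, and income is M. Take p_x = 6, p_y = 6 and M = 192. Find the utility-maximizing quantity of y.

y* = 17.7778

With perfect complements, no substitution: consume in ratio x:y = 4:5.
Budget: p_x·x + p_y·(5/4)·x = M, so (4·p_x + 5·p_y)·x = 4·M.
Demand: x*(p_x,p_y,M) = 4·M/(4·p_x + 5·p_y), y* = 5·M/(4·p_x + 5·p_y).
Here 4·6 + 5·6 = 54, giving y* = 17.7778.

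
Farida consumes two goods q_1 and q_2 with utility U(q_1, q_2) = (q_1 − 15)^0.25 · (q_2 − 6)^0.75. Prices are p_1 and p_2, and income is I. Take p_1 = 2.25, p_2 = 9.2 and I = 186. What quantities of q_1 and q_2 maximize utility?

q_1* = 25.7833, q_2* = 13.9117

Let q_1' = q_1−15, q_2' = q_2−6. MRS = (1/3)·q_2'/q_1' = p_1/p_2.
Substituting into the budget: q_1* = 15 + 0.25·(I − 15·p_1 − 6·p_2)/p_1, and q_2* = 6 + 0.75·(…)/p_2.
Discretionary income = 186 − 15·2.25 − 6·9.2 = 97.05; q_1* = 15 + 0.25·97.05/2.25 = 25.7833; q_2* = 6 + 0.75·97.05/9.2 = 13.9117.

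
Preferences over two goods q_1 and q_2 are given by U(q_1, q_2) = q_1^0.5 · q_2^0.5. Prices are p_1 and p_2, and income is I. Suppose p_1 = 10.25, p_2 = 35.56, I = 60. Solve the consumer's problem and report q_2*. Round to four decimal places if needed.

q_2* = 0.8436

Tangency: MRS = q_2/q_1 = p_1/p_2.
Rearranging, p_2·q_2 = p_1·q_1. Substituting into the budget gives p_1·q_1·(1 + 1) = I.
Demand: q_1*(p_1,p_2,I) = 0.5·I/p_1 and q_2* = 0.5·I/p_2.
At p_1=10.25, p_2=35.56, I=60: q_2* = 0.5·60/35.56 = 0.8436.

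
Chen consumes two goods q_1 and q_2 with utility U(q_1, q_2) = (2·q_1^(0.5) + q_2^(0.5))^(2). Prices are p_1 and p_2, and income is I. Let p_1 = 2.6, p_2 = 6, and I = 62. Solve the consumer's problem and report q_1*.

Numerically q_2/q_1 = 0.046944, so q_1* = 62/(2.6 + 6·0.046944) = 21.5153.

q_1* = 21.5153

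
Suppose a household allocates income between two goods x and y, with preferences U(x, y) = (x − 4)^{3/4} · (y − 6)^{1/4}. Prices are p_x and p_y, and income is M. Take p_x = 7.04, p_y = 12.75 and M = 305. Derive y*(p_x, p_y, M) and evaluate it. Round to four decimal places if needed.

y* = 9.9282

MRS = 3·(y−6)/(x−4). Tangency with p_x/p_y gives y−6 = (1/3)·(p_x/p_y)·(x−4).
After buying the subsistence bundle (4, 6), a share 0.75 of the remaining income goes to x: x* = 4 + 0.75·(M − 4p_x − 6p_y)/p_x.
Discretionary income = 305 − 4·7.04 − 6·12.75 = 200.34; y* = 6 + 0.25·200.34/12.75 = 9.9282.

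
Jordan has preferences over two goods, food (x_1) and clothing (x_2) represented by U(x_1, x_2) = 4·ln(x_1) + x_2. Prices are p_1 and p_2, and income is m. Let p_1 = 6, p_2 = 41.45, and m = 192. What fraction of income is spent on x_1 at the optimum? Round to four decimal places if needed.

share on x_1 = 0.8635

Set MRS = p_1/p_2: (4/x_1)/1 = p_1/p_2.
So x_1*(p_1,p_2) = 4·p_2/p_1, independent of income; and x_2* = (m − 4·p_2)/p_2.
At the given prices: x_1* = 4·41.45/6 = 27.6333, and x_2* = 0.6321.
Expenditure on x_1: 6·27.6333 = 165.8; share = 0.8635.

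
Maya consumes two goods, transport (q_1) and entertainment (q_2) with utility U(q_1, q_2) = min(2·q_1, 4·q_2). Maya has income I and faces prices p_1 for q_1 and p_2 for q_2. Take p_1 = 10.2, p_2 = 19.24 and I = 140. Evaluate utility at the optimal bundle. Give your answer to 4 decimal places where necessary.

V = 14.1271

Demand: q_1*(p_1,p_2,I) = 4·I/(4·p_1 + 2·p_2), q_2* = 2·I/(4·p_1 + 2·p_2).
Here 4·10.2 + 2·19.24 = 79.28, giving q_1* = 7.0636 and q_2* = 3.5318.
Utility at the optimum: U(7.0636, 3.5318) = 14.1271.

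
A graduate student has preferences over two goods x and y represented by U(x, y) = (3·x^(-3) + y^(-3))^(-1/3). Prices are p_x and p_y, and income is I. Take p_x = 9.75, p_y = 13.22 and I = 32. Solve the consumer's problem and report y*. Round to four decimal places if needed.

y* = 1.1823

MRS = MU_x/MU_y = 3·(y/x)^(4). Set equal to p_x/p_y.
Hence y/x = ((1/3)·p_x/p_y)^(1/(4)), i.e. raised to the 0.25 power.
Substitute y = (y/x)·x into the budget: x* = I/(p_x + p_y·(y/x)).
Numerically y/x = 0.704146, so x* = 32/(9.75 + 13.22·0.704146) = 1.679 and y* = 0.704146·1.679 = 1.1823.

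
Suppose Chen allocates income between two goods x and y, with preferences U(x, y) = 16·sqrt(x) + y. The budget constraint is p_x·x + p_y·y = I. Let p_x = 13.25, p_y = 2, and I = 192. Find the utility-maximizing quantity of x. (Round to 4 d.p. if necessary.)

Set MRS = p_x/p_y: 8·x^(−1/2) = p_x/p_y.
Solve: √x = 8·p_y/p_x, so x*(p_x,p_y) = (8·p_y/p_x)², and y* = (I − p_x·x*)/p_y.
Plugging in: x* = (8·2/13.25)² = 1.4582.

x* = 1.4582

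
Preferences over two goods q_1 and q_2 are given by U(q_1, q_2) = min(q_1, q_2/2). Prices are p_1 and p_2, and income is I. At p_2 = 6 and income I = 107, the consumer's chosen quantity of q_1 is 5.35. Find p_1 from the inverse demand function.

With perfect complements, no substitution: consume in ratio q_1:q_2 = 1:2.
Budget: p_1·q_1 + p_2·2·q_1 = I, so (p_1 + 2·p_2)·q_1 = I.
Demand: q_1*(p_1,p_2,I) = I/(p_1 + 2·p_2), q_2* = 2·I/(p_1 + 2·p_2).
Set q_1* = 5.35 in the demand function and solve for p_1: p_1 = 8.

p_1 = 8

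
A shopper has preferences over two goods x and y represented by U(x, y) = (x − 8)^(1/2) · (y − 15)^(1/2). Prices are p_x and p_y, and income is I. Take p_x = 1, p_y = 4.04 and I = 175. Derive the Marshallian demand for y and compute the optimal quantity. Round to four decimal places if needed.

y* = 28.1683

After buying the subsistence bundle (8, 15), a share 0.5 of the remaining income goes to x: x* = 8 + 0.5·(I − 8p_x − 15p_y)/p_x.
Discretionary income = 175 − 8·1 − 15·4.04 = 106.4; y* = 15 + 0.5·106.4/4.04 = 28.1683.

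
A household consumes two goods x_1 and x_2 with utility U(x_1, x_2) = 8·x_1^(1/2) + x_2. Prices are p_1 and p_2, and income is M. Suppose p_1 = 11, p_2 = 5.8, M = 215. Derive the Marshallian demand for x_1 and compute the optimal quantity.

MU_x_1 = 4/√x_1, MU_x_2 = 1. Tangency: 4/√x_1 = p_1/p_2.
Solve: √x_1 = 4·p_2/p_1, so x_1*(p_1,p_2) = (4·p_2/p_1)², and x_2* = (M − p_1·x_1*)/p_2.
Plugging in: x_1* = (4·5.8/11)² = 4.4483.

x_1* = 4.4483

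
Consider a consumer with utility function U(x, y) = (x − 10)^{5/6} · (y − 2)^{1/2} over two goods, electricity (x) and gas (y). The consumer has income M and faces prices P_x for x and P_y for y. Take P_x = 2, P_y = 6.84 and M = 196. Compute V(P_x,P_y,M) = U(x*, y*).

MRS = (5/3)·(y−2)/(x−10). Tangency with P_x/P_y gives y−2 = (3/5)·(P_x/P_y)·(x−10).
Substituting into the budget: x* = 10 + 0.625·(M − 10·P_x − 2·P_y)/P_x, and y* = 2 + 0.375·(…)/P_y.
Discretionary income = 196 − 10·2 − 2·6.84 = 162.32; x* = 10 + 0.625·162.32/2 = 60.725; y* = 2 + 0.375·162.32/6.84 = 10.8991.
Utility at the optimum: U(60.725, 10.8991) = 78.6488.

V = 78.6488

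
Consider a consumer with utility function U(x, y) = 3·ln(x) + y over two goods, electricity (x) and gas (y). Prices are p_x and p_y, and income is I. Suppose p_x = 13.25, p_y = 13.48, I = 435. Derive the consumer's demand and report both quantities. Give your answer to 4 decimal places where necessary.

x* = 3.0521, y* = 29.27

Set MRS = p_x/p_y: (3/x)/1 = p_x/p_y.
So x*(p_x,p_y) = 3·p_y/p_x, independent of income; and y* = (I − 3·p_y)/p_y.
At the given prices: x* = 3·13.48/13.25 = 3.0521, and y* = 29.27.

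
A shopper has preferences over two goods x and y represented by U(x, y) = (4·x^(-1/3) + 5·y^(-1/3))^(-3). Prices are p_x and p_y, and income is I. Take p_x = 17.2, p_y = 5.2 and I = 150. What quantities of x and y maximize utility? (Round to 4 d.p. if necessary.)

x* = 4.6472, y* = 13.4747

From the CES first-order condition, (4/5)·(y/x)^(4/3) = p_x/p_y.
Hence y/x = ((5/4)·p_x/p_y)^(1/(4/3)), i.e. raised to the 0.75 power.
Substitute y = (y/x)·x into the budget: x* = I/(p_x + p_y·(y/x)).
Numerically y/x = 2.899522, so x* = 150/(17.2 + 5.2·2.899522) = 4.6472 and y* = 2.899522·4.6472 = 13.4747.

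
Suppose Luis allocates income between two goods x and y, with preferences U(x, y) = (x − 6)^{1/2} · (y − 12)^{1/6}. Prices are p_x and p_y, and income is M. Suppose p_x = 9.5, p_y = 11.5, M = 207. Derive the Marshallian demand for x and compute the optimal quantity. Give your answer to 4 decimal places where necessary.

Let x' = x−6, y' = y−12. MRS = 3·y'/x' = p_x/p_y.
After buying the subsistence bundle (6, 12), a share 0.75 of the remaining income goes to x: x* = 6 + 0.75·(M − 6p_x − 12p_y)/p_x.
Discretionary income = 207 − 6·9.5 − 12·11.5 = 12; x* = 6 + 0.75·12/9.5 = 6.9474.

x* = 6.9474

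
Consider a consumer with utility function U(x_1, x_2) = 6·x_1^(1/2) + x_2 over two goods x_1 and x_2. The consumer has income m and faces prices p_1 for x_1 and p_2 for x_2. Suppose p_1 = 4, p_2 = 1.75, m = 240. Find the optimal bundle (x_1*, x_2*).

Set MRS = p_1/p_2: 3·x_1^(−1/2) = p_1/p_2.
Solve: √x_1 = 3·p_2/p_1, so x_1*(p_1,p_2) = (3·p_2/p_1)², and x_2* = (m − p_1·x_1*)/p_2.
Plugging in: x_1* = (3·1.75/4)² = 1.7227, x_2* = 133.2054.

x_1* = 1.7227, x_2* = 133.2054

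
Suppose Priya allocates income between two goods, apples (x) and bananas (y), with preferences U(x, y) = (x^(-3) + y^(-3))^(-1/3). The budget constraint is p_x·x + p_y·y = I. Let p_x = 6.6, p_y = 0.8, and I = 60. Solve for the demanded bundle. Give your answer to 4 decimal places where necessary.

x* = 7.5416, y* = 12.7814

Substitute y = (y/x)·x into the budget: x* = I/(p_x + p_y·(y/x)).
Numerically y/x = 1.694781, so x* = 60/(6.6 + 0.8·1.694781) = 7.5416 and y* = 1.694781·7.5416 = 12.7814.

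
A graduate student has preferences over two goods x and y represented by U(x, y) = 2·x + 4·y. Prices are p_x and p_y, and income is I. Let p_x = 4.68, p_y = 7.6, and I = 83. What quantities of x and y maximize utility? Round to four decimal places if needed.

Perfect substitutes: compare marginal utility per dollar. 2/p_x vs 4/p_y → 0.4274 vs 0.5263.
y gives more utility per dollar, so spend all income on y: y* = I/p_y, x* = 0.
Numerically: x* = 0, y* = 10.9211.

x* = 0, y* = 10.9211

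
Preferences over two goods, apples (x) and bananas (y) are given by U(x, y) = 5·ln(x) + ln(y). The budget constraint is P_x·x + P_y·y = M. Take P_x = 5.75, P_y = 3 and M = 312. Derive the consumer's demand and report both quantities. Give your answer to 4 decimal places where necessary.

x* = 45.2174, y* = 17.3333

MU_x/MU_y = (5·y)/(x); tangency sets this equal to P_x/P_y.
Rearranging, P_y·y = (1/5)·P_x·x. Substituting into the budget gives P_x·x·(1 + (1/5)) = M.
Demand: x*(P_x,P_y,M) = 5/6·M/P_x and y* = 1/6·M/P_y.
At P_x=5.75, P_y=3, M=312: x* = 5/6·312/5.75 = 45.2174, y* = 17.3333.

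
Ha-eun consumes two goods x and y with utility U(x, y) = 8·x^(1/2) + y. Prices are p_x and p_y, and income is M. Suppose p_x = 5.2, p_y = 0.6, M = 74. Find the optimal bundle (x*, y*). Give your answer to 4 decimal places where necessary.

x* = 0.213, y* = 121.4872

MU_x = 4/√x, MU_y = 1. Tangency: 4/√x = p_x/p_y.
Thus x* = (4·p_y/p_x)² — independent of M — with the rest of income spent on y.
Plugging in: x* = (4·0.6/5.2)² = 0.213, y* = 121.4872.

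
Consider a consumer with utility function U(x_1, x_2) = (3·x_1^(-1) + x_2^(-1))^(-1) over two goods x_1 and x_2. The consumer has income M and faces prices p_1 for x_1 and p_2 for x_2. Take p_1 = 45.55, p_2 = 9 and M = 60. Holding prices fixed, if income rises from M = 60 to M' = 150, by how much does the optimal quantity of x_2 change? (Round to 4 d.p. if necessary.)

MU_x_1 ∝ 3·x_1^(-2), MU_x_2 ∝ x_2^(-2), so MRS = 3·(x_2/x_1)^(2) = p_1/p_2.
Solve for the ratio: x_2/x_1 = [(1/3)·p_1/p_2]^(0.5).
With the ratio pinned down, the budget gives x_1* = M/(p_1 + p_2·(x_2/x_1)) and x_2* = (x_2/x_1)·x_1*.
Numerically x_2/x_1 = 1.29886, so x_1* = 60/(45.55 + 9·1.29886) = 1.0482 and x_2* = 1.29886·1.0482 = 1.3615.
At M' = 150: x_2* = 3.4037. Change: 3.4037 − 1.3615 = 2.0422.

Δx_2* = 2.0422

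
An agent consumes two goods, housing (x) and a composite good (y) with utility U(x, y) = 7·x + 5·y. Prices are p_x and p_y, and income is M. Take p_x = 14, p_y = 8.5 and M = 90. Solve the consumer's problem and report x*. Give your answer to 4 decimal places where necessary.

x* = 0

Perfect substitutes: compare marginal utility per dollar. 7/p_x vs 5/p_y → 0.5 vs 0.5882.
y gives more utility per dollar, so spend all income on y: y* = M/p_y, x* = 0.
Numerically: x* = 0, y* = 10.5882.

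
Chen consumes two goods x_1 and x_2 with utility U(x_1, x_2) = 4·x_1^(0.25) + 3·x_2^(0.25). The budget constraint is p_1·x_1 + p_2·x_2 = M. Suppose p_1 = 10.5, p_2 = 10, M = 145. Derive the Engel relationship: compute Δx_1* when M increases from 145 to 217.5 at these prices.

Δx_1* = 4.0794

MRS = MU_x_1/MU_x_2 = (4/3)·(x_2/x_1)^(0.75). Set equal to p_1/p_2.
Solve for the ratio: x_2/x_1 = [(3/4)·p_1/p_2]^(4/3).
Substitute x_2 = (x_2/x_1)·x_1 into the budget: x_1* = M/(p_1 + p_2·(x_2/x_1)).
Numerically x_2/x_1 = 0.727223, so x_1* = 145/(10.5 + 10·0.727223) = 8.1588.
At M' = 217.5: x_1* = 12.2382. Change: 12.2382 − 8.1588 = 4.0794.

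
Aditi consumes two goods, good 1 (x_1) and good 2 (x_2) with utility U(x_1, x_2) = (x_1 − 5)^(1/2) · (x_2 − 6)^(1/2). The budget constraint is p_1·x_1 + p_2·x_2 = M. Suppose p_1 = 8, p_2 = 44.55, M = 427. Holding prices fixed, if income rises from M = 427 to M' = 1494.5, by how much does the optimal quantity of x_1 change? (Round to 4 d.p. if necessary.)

Δx_1* = 66.7188

MRS = (x_2−6)/(x_1−5). Tangency with p_1/p_2 gives x_2−6 = (p_1/p_2)·(x_1−5).
Substituting into the budget: x_1* = 5 + 0.5·(M − 5·p_1 − 6·p_2)/p_1, and x_2* = 6 + 0.5·(…)/p_2.
Discretionary income = 427 − 5·8 − 6·44.55 = 119.7; x_1* = 5 + 0.5·119.7/8 = 12.4812.
At M' = 1494.5: x_1* = 79.2. Change: 79.2 − 12.4812 = 66.7188.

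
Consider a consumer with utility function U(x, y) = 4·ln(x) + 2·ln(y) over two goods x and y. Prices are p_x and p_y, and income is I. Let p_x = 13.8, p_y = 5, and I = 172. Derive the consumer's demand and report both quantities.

At p_x=13.8, p_y=5, I=172: x* = 2/3·172/13.8 = 8.3092, y* = 11.4667.

x* = 8.3092, y* = 11.4667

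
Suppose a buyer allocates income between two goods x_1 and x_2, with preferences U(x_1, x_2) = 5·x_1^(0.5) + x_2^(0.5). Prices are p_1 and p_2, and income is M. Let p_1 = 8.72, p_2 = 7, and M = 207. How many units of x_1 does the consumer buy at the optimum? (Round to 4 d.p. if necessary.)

x_1* = 22.6118

With the ratio pinned down, the budget gives x_1* = M/(p_1 + p_2·(x_2/x_1)) and x_2* = (x_2/x_1)·x_1*.
Numerically x_2/x_1 = 0.062072, so x_1* = 207/(8.72 + 7·0.062072) = 22.6118.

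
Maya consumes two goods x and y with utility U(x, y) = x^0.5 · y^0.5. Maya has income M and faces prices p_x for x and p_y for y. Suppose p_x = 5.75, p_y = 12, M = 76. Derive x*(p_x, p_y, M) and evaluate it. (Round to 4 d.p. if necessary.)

The MRS is y/x. Set MRS = p_x/p_y.
So 0.5·p_y·y = 0.5·p_x·x; combined with the budget, a share 0.5 of income goes to x.
Demand: x*(p_x,p_y,M) = 0.5·M/p_x and y* = 0.5·M/p_y.
At p_x=5.75, p_y=12, M=76: x* = 0.5·76/5.75 = 6.6087.

x* = 6.6087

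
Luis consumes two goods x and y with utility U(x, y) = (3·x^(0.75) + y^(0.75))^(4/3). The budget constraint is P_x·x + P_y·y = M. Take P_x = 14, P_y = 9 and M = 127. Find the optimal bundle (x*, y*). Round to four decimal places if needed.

x* = 8.6686, y* = 0.6266

MU_x ∝ 3·x^(-0.25), MU_y ∝ y^(-0.25), so MRS = 3·(y/x)^(0.25) = P_x/P_y.
Solve for the ratio: y/x = [(1/3)·P_x/P_y]^(4).
Substitute y = (y/x)·x into the budget: x* = M/(P_x + P_y·(y/x)).
Numerically y/x = 0.072286, so x* = 127/(14 + 9·0.072286) = 8.6686 and y* = 0.072286·8.6686 = 0.6266.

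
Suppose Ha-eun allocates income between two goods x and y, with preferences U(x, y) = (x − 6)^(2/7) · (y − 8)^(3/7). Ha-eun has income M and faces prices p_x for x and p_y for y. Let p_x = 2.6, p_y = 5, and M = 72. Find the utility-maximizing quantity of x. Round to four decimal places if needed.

Let x' = x−6, y' = y−8. MRS = (2/3)·y'/x' = p_x/p_y.
Substituting into the budget: x* = 6 + 0.4·(M − 6·p_x − 8·p_y)/p_x, and y* = 8 + 0.6·(…)/p_y.
Discretionary income = 72 − 6·2.6 − 8·5 = 16.4; x* = 6 + 0.4·16.4/2.6 = 8.5231.

x* = 8.5231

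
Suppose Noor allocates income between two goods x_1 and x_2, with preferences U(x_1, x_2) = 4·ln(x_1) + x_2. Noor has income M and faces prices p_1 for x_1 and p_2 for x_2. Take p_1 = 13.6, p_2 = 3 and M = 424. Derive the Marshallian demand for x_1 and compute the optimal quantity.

x_1* = 0.8824

MU_x_1 = 4/x_1, MU_x_2 = 1. Tangency: 4/x_1 = p_1/p_2.
So x_1*(p_1,p_2) = 4·p_2/p_1, independent of income; and x_2* = (M − 4·p_2)/p_2.
At the given prices: x_1* = 4·3/13.6 = 0.8824.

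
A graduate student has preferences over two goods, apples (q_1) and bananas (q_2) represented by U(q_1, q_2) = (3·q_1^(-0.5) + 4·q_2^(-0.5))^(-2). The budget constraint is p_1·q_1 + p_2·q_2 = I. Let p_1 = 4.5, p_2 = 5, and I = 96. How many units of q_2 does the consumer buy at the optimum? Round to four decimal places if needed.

q_2* = 10.6845

MU_q_1 ∝ 3·q_1^(-1.5), MU_q_2 ∝ 4·q_2^(-1.5), so MRS = (3/4)·(q_2/q_1)^(1.5) = p_1/p_2.
Solve for the ratio: q_2/q_1 = [(4/3)·p_1/p_2]^(2/3).
Substitute q_2 = (q_2/q_1)·q_1 into the budget: q_1* = I/(p_1 + p_2·(q_2/q_1)).
Numerically q_2/q_1 = 1.129243, so q_1* = 96/(4.5 + 5·1.129243) = 9.4617 and q_2* = 1.129243·9.4617 = 10.6845.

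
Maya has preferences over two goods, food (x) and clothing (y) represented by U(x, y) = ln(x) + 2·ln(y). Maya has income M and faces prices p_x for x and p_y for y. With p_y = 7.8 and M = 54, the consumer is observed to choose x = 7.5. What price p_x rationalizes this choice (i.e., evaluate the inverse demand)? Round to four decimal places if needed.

Tangency: MRS = (1/2)·y/x = p_x/p_y.
So p_y·y = 2·p_x·x; combined with the budget, a share 1/3 of income goes to x.
Demand: x*(p_x,p_y,M) = 1/3·M/p_x and y* = 2/3·M/p_y.
Set x* = 7.5 in the demand function and solve for p_x: p_x = 2.4.

p_x = 2.4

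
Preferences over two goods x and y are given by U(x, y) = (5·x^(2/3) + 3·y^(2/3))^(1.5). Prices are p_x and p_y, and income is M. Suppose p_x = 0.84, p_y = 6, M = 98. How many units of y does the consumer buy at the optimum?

y* = 0.0689

From the CES first-order condition, (5/3)·(y/x)^(1/3) = p_x/p_y.
Hence y/x = ((3/5)·p_x/p_y)^(1/(1/3)), i.e. raised to the 3 power.
Substitute y = (y/x)·x into the budget: x* = M/(p_x + p_y·(y/x)).
Numerically y/x = 0.000593, so x* = 98/(0.84 + 6·0.000593) = 116.1748 and y* = 0.000593·116.1748 = 0.0689.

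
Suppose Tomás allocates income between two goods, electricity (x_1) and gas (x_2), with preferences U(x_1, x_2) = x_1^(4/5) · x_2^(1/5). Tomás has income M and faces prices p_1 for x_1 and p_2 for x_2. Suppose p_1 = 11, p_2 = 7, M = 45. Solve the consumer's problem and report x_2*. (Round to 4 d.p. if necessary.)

Tangency: MRS = 4·x_2/x_1 = p_1/p_2.
Rearranging, p_2·x_2 = (1/4)·p_1·x_1. Substituting into the budget gives p_1·x_1·(1 + (1/4)) = M.
Demand: x_1*(p_1,p_2,M) = 0.8·M/p_1 and x_2* = 0.2·M/p_2.
At p_1=11, p_2=7, M=45: x_2* = 0.2·45/7 = 1.2857.

x_2* = 1.2857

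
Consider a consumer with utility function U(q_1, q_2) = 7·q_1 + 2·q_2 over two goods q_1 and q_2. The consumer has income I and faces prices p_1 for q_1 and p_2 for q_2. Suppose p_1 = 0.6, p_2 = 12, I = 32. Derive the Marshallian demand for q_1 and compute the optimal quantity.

Linear utility — the consumer picks whichever good has higher MU/price: 7/0.6 = 11.6667 vs 2/12 = 0.1667.
q_1 gives more utility per dollar, so spend all income on q_1: q_1* = I/p_1, q_2* = 0.
Numerically: q_1* = 53.3333, q_2* = 0.

q_1* = 53.3333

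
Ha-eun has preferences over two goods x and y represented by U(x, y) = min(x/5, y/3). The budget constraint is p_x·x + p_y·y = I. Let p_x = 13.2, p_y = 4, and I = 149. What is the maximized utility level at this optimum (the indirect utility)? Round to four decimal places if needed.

V = 1.9103

Leontief preferences: the optimum is at the kink where x/5 = y/3, i.e. y = (3/5)·x.
Budget: p_x·x + p_y·(3/5)·x = I, so (5·p_x + 3·p_y)·x = 5·I.
Demand: x*(p_x,p_y,I) = 5·I/(5·p_x + 3·p_y), y* = 3·I/(5·p_x + 3·p_y).
Here 5·13.2 + 3·4 = 78, giving x* = 9.5513 and y* = 5.7308.
Utility at the optimum: U(9.5513, 5.7308) = 1.9103.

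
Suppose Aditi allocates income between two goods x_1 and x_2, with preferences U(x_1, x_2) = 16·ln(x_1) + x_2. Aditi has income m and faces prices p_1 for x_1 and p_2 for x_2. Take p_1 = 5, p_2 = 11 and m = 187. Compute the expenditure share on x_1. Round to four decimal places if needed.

share on x_1 = 0.9412

MU_x_1 = 16/x_1, MU_x_2 = 1. Tangency: 16/x_1 = p_1/p_2.
So x_1*(p_1,p_2) = 16·p_2/p_1, independent of income; and x_2* = (m − 16·p_2)/p_2.
At the given prices: x_1* = 16·11/5 = 35.2, and x_2* = 1.
Expenditure on x_1: 5·35.2 = 176; share = 0.9412.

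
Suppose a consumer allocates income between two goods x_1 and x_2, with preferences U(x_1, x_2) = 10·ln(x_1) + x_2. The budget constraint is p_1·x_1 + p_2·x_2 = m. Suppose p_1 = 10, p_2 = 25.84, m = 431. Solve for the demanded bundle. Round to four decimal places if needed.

x_1* = 25.84, x_2* = 6.6796

Set MRS = p_1/p_2: (10/x_1)/1 = p_1/p_2.
So x_1*(p_1,p_2) = 10·p_2/p_1, independent of income; and x_2* = (m − 10·p_2)/p_2.
At the given prices: x_1* = 10·25.84/10 = 25.84, and x_2* = 6.6796.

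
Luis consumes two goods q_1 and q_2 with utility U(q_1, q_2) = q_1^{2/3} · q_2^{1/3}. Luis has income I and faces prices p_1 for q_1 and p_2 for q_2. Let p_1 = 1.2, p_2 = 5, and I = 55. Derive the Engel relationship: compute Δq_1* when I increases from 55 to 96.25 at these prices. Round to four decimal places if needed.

Δq_1* = 22.9167

Tangency: MRS = 2·q_2/q_1 = p_1/p_2.
Rearranging, p_2·q_2 = (1/2)·p_1·q_1. Substituting into the budget gives p_1·q_1·(1 + (1/2)) = I.
Demand: q_1*(p_1,p_2,I) = 2/3·I/p_1 and q_2* = 1/3·I/p_2.
At p_1=1.2, p_2=5, I=55: q_1* = 2/3·55/1.2 = 30.5556.
At I' = 96.25: q_1* = 53.4722. Change: 53.4722 − 30.5556 = 22.9167.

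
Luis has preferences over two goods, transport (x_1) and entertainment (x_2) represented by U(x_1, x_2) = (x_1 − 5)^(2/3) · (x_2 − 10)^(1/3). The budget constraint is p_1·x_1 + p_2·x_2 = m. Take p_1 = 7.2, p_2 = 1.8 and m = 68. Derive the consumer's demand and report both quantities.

x_1* = 6.2963, x_2* = 12.5926

Let x_1' = x_1−5, x_2' = x_2−10. MRS = 2·x_2'/x_1' = p_1/p_2.
After buying the subsistence bundle (5, 10), a share 2/3 of the remaining income goes to x_1: x_1* = 5 + 2/3·(m − 5p_1 − 10p_2)/p_1.
Discretionary income = 68 − 5·7.2 − 10·1.8 = 14; x_1* = 5 + 2/3·14/7.2 = 6.2963; x_2* = 10 + 1/3·14/1.8 = 12.5926.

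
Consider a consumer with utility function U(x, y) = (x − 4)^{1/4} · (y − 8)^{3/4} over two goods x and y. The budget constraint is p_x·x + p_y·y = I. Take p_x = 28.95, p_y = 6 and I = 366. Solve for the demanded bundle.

This is Cobb-Douglas in (x−4, y−8): tangency gives 0.25·p_y·(y−8) = 0.75·p_x·(x−4).
Substituting into the budget: x* = 4 + 0.25·(I − 4·p_x − 8·p_y)/p_x, and y* = 8 + 0.75·(…)/p_y.
Discretionary income = 366 − 4·28.95 − 8·6 = 202.2; x* = 4 + 0.25·202.2/28.95 = 5.7461; y* = 8 + 0.75·202.2/6 = 33.275.

x* = 5.7461, y* = 33.275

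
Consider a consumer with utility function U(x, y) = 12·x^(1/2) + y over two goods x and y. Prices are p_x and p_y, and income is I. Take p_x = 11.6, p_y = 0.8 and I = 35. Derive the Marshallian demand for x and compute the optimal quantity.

x* = 0.1712

Set MRS = p_x/p_y: 6·x^(−1/2) = p_x/p_y.
Solve: √x = 6·p_y/p_x, so x*(p_x,p_y) = (6·p_y/p_x)², and y* = (I − p_x·x*)/p_y.
Plugging in: x* = (6·0.8/11.6)² = 0.1712.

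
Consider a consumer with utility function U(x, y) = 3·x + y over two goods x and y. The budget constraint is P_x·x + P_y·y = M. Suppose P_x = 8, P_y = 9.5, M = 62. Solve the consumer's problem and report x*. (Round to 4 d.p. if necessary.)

x* = 7.75

Perfect substitutes: compare marginal utility per dollar. 3/P_x vs 1/P_y → 0.375 vs 0.1053.
x gives more utility per dollar, so spend all income on x: x* = M/P_x, y* = 0.
Numerically: x* = 7.75, y* = 0.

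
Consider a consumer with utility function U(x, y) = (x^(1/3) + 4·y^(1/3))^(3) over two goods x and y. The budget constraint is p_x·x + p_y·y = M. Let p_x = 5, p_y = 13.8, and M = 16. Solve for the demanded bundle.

x* = 0.5503, y* = 0.9601

MU_x ∝ x^(-2/3), MU_y ∝ 4·y^(-2/3), so MRS = (1/4)·(y/x)^(2/3) = p_x/p_y.
Hence y/x = (4·p_x/p_y)^(1/(2/3)), i.e. raised to the 1.5 power.
With the ratio pinned down, the budget gives x* = M/(p_x + p_y·(y/x)) and y* = (y/x)·x*.
Numerically y/x = 1.744723, so x* = 16/(5 + 13.8·1.744723) = 0.5503 and y* = 1.744723·0.5503 = 0.9601.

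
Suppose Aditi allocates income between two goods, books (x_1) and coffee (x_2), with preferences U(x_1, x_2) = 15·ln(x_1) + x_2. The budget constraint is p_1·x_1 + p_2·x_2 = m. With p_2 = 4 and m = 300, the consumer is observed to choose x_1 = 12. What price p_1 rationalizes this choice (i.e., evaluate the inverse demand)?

Set MRS = p_1/p_2: (15/x_1)/1 = p_1/p_2.
So x_1*(p_1,p_2) = 15·p_2/p_1, independent of income; and x_2* = (m − 15·p_2)/p_2.
Set x_1* = 12 in the demand function and solve for p_1: p_1 = 5.

p_1 = 5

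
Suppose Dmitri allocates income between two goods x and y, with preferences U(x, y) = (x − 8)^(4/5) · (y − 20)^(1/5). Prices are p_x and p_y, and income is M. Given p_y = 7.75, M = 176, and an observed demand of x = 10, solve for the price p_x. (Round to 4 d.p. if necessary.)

p_x = 2

MRS = 4·(y−20)/(x−8). Tangency with p_x/p_y gives y−20 = (1/4)·(p_x/p_y)·(x−8).
Substituting into the budget: x* = 8 + 0.8·(M − 8·p_x − 20·p_y)/p_x, and y* = 20 + 0.2·(…)/p_y.
Set x* = 10 in the demand function and solve for p_x: p_x = 2.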